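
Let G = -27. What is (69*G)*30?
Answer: -55890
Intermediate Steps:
(69*G)*30 = (69*(-27))*30 = -1863*30 = -55890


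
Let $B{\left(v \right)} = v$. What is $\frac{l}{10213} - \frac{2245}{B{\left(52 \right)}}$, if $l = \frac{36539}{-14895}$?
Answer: $- \frac{341517215603}{7910377020} \approx -43.173$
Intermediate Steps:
$l = - \frac{36539}{14895}$ ($l = 36539 \left(- \frac{1}{14895}\right) = - \frac{36539}{14895} \approx -2.4531$)
$\frac{l}{10213} - \frac{2245}{B{\left(52 \right)}} = - \frac{36539}{14895 \cdot 10213} - \frac{2245}{52} = \left(- \frac{36539}{14895}\right) \frac{1}{10213} - \frac{2245}{52} = - \frac{36539}{152122635} - \frac{2245}{52} = - \frac{341517215603}{7910377020}$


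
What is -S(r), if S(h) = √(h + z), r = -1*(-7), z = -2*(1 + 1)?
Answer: -√3 ≈ -1.7320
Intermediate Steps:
z = -4 (z = -2*2 = -4)
r = 7
S(h) = √(-4 + h) (S(h) = √(h - 4) = √(-4 + h))
-S(r) = -√(-4 + 7) = -√3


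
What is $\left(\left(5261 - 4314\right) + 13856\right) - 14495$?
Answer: $308$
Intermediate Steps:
$\left(\left(5261 - 4314\right) + 13856\right) - 14495 = \left(947 + 13856\right) - 14495 = 14803 - 14495 = 308$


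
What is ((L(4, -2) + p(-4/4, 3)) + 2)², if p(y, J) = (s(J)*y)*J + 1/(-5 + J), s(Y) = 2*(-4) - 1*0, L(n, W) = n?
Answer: 3481/4 ≈ 870.25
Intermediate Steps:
s(Y) = -8 (s(Y) = -8 + 0 = -8)
p(y, J) = 1/(-5 + J) - 8*J*y (p(y, J) = (-8*y)*J + 1/(-5 + J) = -8*J*y + 1/(-5 + J) = 1/(-5 + J) - 8*J*y)
((L(4, -2) + p(-4/4, 3)) + 2)² = ((4 + (1 - 8*(-4/4)*3² + 40*3*(-4/4))/(-5 + 3)) + 2)² = ((4 + (1 - 8*(-4*¼)*9 + 40*3*(-4*¼))/(-2)) + 2)² = ((4 - (1 - 8*(-1)*9 + 40*3*(-1))/2) + 2)² = ((4 - (1 + 72 - 120)/2) + 2)² = ((4 - ½*(-47)) + 2)² = ((4 + 47/2) + 2)² = (55/2 + 2)² = (59/2)² = 3481/4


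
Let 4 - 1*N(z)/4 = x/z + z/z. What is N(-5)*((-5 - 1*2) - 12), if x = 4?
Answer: -1444/5 ≈ -288.80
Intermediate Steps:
N(z) = 12 - 16/z (N(z) = 16 - 4*(4/z + z/z) = 16 - 4*(4/z + 1) = 16 - 4*(1 + 4/z) = 16 + (-4 - 16/z) = 12 - 16/z)
N(-5)*((-5 - 1*2) - 12) = (12 - 16/(-5))*((-5 - 1*2) - 12) = (12 - 16*(-⅕))*((-5 - 2) - 12) = (12 + 16/5)*(-7 - 12) = (76/5)*(-19) = -1444/5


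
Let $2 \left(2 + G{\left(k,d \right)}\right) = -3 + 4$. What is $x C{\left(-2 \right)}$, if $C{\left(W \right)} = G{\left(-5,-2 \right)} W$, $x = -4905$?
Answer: $-14715$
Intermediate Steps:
$G{\left(k,d \right)} = - \frac{3}{2}$ ($G{\left(k,d \right)} = -2 + \frac{-3 + 4}{2} = -2 + \frac{1}{2} \cdot 1 = -2 + \frac{1}{2} = - \frac{3}{2}$)
$C{\left(W \right)} = - \frac{3 W}{2}$
$x C{\left(-2 \right)} = - 4905 \left(\left(- \frac{3}{2}\right) \left(-2\right)\right) = \left(-4905\right) 3 = -14715$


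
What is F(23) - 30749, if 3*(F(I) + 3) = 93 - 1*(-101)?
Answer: -92062/3 ≈ -30687.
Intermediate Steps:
F(I) = 185/3 (F(I) = -3 + (93 - 1*(-101))/3 = -3 + (93 + 101)/3 = -3 + (⅓)*194 = -3 + 194/3 = 185/3)
F(23) - 30749 = 185/3 - 30749 = -92062/3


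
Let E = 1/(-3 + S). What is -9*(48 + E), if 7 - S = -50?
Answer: -2593/6 ≈ -432.17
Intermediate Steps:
S = 57 (S = 7 - 1*(-50) = 7 + 50 = 57)
E = 1/54 (E = 1/(-3 + 57) = 1/54 ≈ 0.018519)
-9*(48 + E) = -9*(48 + 1/54) = -9*2593/54 = -2593/6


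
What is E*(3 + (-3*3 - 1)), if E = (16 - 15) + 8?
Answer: -63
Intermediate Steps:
E = 9 (E = 1 + 8 = 9)
E*(3 + (-3*3 - 1)) = 9*(3 + (-3*3 - 1)) = 9*(3 + (-9 - 1)) = 9*(3 - 10) = 9*(-7) = -63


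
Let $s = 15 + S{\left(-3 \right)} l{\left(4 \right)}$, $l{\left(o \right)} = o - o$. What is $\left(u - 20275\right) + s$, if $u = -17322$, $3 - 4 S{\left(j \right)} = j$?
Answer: $-37582$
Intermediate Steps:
$S{\left(j \right)} = \frac{3}{4} - \frac{j}{4}$
$l{\left(o \right)} = 0$
$s = 15$ ($s = 15 + \left(\frac{3}{4} - - \frac{3}{4}\right) 0 = 15 + \left(\frac{3}{4} + \frac{3}{4}\right) 0 = 15 + \frac{3}{2} \cdot 0 = 15 + 0 = 15$)
$\left(u - 20275\right) + s = \left(-17322 - 20275\right) + 15 = -37597 + 15 = -37582$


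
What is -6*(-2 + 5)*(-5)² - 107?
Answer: -557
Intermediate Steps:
-6*(-2 + 5)*(-5)² - 107 = -6*3*25 - 107 = -18*25 - 107 = -450 - 107 = -557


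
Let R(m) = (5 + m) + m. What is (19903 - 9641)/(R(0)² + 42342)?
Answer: 10262/42367 ≈ 0.24222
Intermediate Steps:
R(m) = 5 + 2*m
(19903 - 9641)/(R(0)² + 42342) = (19903 - 9641)/((5 + 2*0)² + 42342) = 10262/((5 + 0)² + 42342) = 10262/(5² + 42342) = 10262/(25 + 42342) = 10262/42367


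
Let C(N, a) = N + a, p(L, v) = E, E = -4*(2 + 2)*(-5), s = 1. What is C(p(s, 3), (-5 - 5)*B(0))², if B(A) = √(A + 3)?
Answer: 6700 - 1600*√3 ≈ 3928.7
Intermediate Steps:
B(A) = √(3 + A)
E = 80 (E = -4*4*(-5) = -16*(-5) = 80)
p(L, v) = 80
C(p(s, 3), (-5 - 5)*B(0))² = (80 + (-5 - 5)*√(3 + 0))² = (80 - 10*√3)²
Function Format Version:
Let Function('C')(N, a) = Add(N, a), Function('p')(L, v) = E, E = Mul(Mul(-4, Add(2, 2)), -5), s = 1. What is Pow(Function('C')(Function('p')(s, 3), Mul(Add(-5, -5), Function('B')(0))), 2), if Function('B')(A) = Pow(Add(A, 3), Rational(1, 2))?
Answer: Add(6700, Mul(-1600, Pow(3, Rational(1, 2)))) ≈ 3928.7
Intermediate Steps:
Function('B')(A) = Pow(Add(3, A), Rational(1, 2))
E = 80 (E = Mul(Mul(-4, 4), -5) = Mul(-16, -5) = 80)
Function('p')(L, v) = 80
Pow(Function('C')(Function('p')(s, 3), Mul(Add(-5, -5), Function('B')(0))), 2) = Pow(Add(80, Mul(Add(-5, -5), Pow(Add(3, 0), Rational(1, 2)))), 2) = Pow(Add(80, Mul(-10, Pow(3, Rational(1, 2)))), 2)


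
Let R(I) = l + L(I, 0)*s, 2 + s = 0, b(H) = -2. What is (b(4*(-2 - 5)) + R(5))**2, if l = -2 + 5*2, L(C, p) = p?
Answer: 36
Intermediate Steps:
l = 8 (l = -2 + 10 = 8)
s = -2 (s = -2 + 0 = -2)
R(I) = 8 (R(I) = 8 + 0*(-2) = 8 + 0 = 8)
(b(4*(-2 - 5)) + R(5))**2 = (-2 + 8)**2 = 6**2 = 36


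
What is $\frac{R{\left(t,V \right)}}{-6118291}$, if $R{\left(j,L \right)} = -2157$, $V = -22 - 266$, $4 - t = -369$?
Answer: $\frac{2157}{6118291} \approx 0.00035255$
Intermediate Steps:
$t = 373$ ($t = 4 - -369 = 4 + 369 = 373$)
$V = -288$ ($V = -22 - 266 = -288$)
$\frac{R{\left(t,V \right)}}{-6118291} = - \frac{2157}{-6118291} = \left(-2157\right) \left(- \frac{1}{6118291}\right) = \frac{2157}{6118291}$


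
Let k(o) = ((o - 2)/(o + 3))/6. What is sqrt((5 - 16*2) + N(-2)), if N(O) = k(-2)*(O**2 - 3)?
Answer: I*sqrt(249)/3 ≈ 5.2599*I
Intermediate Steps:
k(o) = (-2 + o)/(6*(3 + o)) (k(o) = ((-2 + o)/(3 + o))*(1/6) = (-2 + o)/(6*(3 + o)))
N(O) = 2 - 2*O**2/3 (N(O) = ((-2 - 2)/(6*(3 - 2)))*(O**2 - 3) = ((1/6)*(-4)/1)*(-3 + O**2) = ((1/6)*1*(-4))*(-3 + O**2) = -2*(-3 + O**2)/3 = 2 - 2*O**2/3)
sqrt((5 - 16*2) + N(-2)) = sqrt((5 - 16*2) + (2 - 2/3*(-2)**2)) = sqrt((5 - 32) + (2 - 2/3*4)) = sqrt(-27 + (2 - 8/3)) = sqrt(-27 - 2/3) = sqrt(-83/3) = I*sqrt(249)/3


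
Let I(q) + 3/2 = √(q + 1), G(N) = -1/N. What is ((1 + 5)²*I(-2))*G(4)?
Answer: 27/2 - 9*I ≈ 13.5 - 9.0*I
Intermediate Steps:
I(q) = -3/2 + √(1 + q) (I(q) = -3/2 + √(q + 1) = -3/2 + √(1 + q))
((1 + 5)²*I(-2))*G(4) = ((1 + 5)²*(-3/2 + √(1 - 2)))*(-1/4) = (6²*(-3/2 + √(-1)))*(-1*¼) = (36*(-3/2 + I))*(-¼) = (-54 + 36*I)*(-¼) = 27/2 - 9*I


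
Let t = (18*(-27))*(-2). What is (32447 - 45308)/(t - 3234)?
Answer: 4287/754 ≈ 5.6857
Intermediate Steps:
t = 972 (t = -486*(-2) = 972)
(32447 - 45308)/(t - 3234) = (32447 - 45308)/(972 - 3234) = -12861/(-2262) = -12861*(-1/2262) = 4287/754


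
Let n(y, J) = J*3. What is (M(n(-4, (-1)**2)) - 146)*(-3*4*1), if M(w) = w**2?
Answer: 1644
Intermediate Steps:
n(y, J) = 3*J
(M(n(-4, (-1)**2)) - 146)*(-3*4*1) = ((3*(-1)**2)**2 - 146)*(-3*4*1) = ((3*1)**2 - 146)*(-12*1) = (3**2 - 146)*(-12) = (9 - 146)*(-12) = -137*(-12) = 1644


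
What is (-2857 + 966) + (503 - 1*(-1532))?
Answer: 144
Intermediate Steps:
(-2857 + 966) + (503 - 1*(-1532)) = -1891 + (503 + 1532) = -1891 + 2035 = 144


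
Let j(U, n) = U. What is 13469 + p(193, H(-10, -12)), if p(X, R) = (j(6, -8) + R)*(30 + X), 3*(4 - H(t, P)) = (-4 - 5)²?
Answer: 9678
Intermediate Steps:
H(t, P) = -23 (H(t, P) = 4 - (-4 - 5)²/3 = 4 - ⅓*(-9)² = 4 - ⅓*81 = 4 - 27 = -23)
p(X, R) = (6 + R)*(30 + X)
13469 + p(193, H(-10, -12)) = 13469 + (180 + 6*193 + 30*(-23) - 23*193) = 13469 + (180 + 1158 - 690 - 4439) = 13469 - 3791 = 9678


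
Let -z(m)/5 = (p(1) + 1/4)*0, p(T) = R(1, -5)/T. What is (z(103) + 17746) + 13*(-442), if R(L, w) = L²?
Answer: 12000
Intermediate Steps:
p(T) = 1/T (p(T) = 1²/T = 1/T)
z(m) = 0 (z(m) = -5*(1/1 + 1/4)*0 = -5*(1 + ¼)*0 = -25*0/4 = -5*0 = 0)
(z(103) + 17746) + 13*(-442) = (0 + 17746) + 13*(-442) = 17746 - 5746 = 12000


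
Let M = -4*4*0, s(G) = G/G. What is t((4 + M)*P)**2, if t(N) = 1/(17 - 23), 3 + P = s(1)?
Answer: 1/36 ≈ 0.027778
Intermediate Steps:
s(G) = 1
P = -2 (P = -3 + 1 = -2)
M = 0 (M = -16*0 = 0)
t(N) = -1/6 (t(N) = 1/(-6) = -1/6)
t((4 + M)*P)**2 = (-1/6)**2 = 1/36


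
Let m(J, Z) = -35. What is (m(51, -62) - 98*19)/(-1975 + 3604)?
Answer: -1897/1629 ≈ -1.1645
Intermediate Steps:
(m(51, -62) - 98*19)/(-1975 + 3604) = (-35 - 98*19)/(-1975 + 3604) = (-35 - 49*38)/1629 = (-35 - 1862)*(1/1629) = -1897*1/1629 = -1897/1629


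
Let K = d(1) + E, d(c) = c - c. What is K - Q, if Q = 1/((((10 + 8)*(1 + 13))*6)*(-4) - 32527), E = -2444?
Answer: -94277299/38575 ≈ -2444.0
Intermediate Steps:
d(c) = 0
Q = -1/38575 (Q = 1/(((18*14)*6)*(-4) - 32527) = 1/((252*6)*(-4) - 32527) = 1/(1512*(-4) - 32527) = 1/(-6048 - 32527) = 1/(-38575) = -1/38575 ≈ -2.5924e-5)
K = -2444 (K = 0 - 2444 = -2444)
K - Q = -2444 - 1*(-1/38575) = -2444 + 1/38575 = -94277299/38575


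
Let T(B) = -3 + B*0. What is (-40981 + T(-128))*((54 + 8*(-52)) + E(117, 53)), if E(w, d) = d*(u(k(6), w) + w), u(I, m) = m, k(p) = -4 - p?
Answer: -493447360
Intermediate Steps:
T(B) = -3 (T(B) = -3 + 0 = -3)
E(w, d) = 2*d*w (E(w, d) = d*(w + w) = d*(2*w) = 2*d*w)
(-40981 + T(-128))*((54 + 8*(-52)) + E(117, 53)) = (-40981 - 3)*((54 + 8*(-52)) + 2*53*117) = -40984*((54 - 416) + 12402) = -40984*(-362 + 12402) = -40984*12040 = -493447360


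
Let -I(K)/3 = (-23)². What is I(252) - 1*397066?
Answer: -398653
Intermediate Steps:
I(K) = -1587 (I(K) = -3*(-23)² = -3*529 = -1587)
I(252) - 1*397066 = -1587 - 1*397066 = -1587 - 397066 = -398653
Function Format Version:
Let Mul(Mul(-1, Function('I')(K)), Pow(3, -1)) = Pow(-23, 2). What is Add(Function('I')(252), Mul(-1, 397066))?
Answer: -398653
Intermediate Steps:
Function('I')(K) = -1587 (Function('I')(K) = Mul(-3, Pow(-23, 2)) = Mul(-3, 529) = -1587)
Add(Function('I')(252), Mul(-1, 397066)) = Add(-1587, Mul(-1, 397066)) = Add(-1587, -397066) = -398653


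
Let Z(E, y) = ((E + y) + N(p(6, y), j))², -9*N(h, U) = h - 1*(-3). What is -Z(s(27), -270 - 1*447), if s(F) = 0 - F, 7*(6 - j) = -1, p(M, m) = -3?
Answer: -553536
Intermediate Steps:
j = 43/7 (j = 6 - ⅐*(-1) = 6 + ⅐ = 43/7 ≈ 6.1429)
s(F) = -F
N(h, U) = -⅓ - h/9 (N(h, U) = -(h - 1*(-3))/9 = -(h + 3)/9 = -(3 + h)/9 = -⅓ - h/9)
Z(E, y) = (E + y)² (Z(E, y) = ((E + y) + (-⅓ - ⅑*(-3)))² = ((E + y) + (-⅓ + ⅓))² = ((E + y) + 0)² = (E + y)²)
-Z(s(27), -270 - 1*447) = -(-1*27 + (-270 - 1*447))² = -(-27 + (-270 - 447))² = -(-27 - 717)² = -1*(-744)² = -1*553536 = -553536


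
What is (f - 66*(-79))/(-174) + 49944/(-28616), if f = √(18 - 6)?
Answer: -3289460/103733 - √3/87 ≈ -31.731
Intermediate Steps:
f = 2*√3 (f = √12 = 2*√3 ≈ 3.4641)
(f - 66*(-79))/(-174) + 49944/(-28616) = (2*√3 - 66*(-79))/(-174) + 49944/(-28616) = (2*√3 + 5214)*(-1/174) + 49944*(-1/28616) = (5214 + 2*√3)*(-1/174) - 6243/3577 = (-869/29 - √3/87) - 6243/3577 = -3289460/103733 - √3/87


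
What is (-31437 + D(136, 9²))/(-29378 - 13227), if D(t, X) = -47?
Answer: 31484/42605 ≈ 0.73897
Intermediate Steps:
(-31437 + D(136, 9²))/(-29378 - 13227) = (-31437 - 47)/(-29378 - 13227) = -31484/(-42605) = -31484*(-1/42605) = 31484/42605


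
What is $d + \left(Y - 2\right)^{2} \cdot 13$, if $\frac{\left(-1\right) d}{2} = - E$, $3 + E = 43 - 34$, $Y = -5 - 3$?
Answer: $1312$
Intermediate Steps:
$Y = -8$
$E = 6$ ($E = -3 + \left(43 - 34\right) = -3 + 9 = 6$)
$d = 12$ ($d = - 2 \left(\left(-1\right) 6\right) = \left(-2\right) \left(-6\right) = 12$)
$d + \left(Y - 2\right)^{2} \cdot 13 = 12 + \left(-8 - 2\right)^{2} \cdot 13 = 12 + \left(-10\right)^{2} \cdot 13 = 12 + 100 \cdot 13 = 12 + 1300 = 1312$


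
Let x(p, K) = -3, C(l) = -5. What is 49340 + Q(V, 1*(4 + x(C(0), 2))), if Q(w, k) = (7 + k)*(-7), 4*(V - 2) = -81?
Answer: 49284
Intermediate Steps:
V = -73/4 (V = 2 + (¼)*(-81) = 2 - 81/4 = -73/4 ≈ -18.250)
Q(w, k) = -49 - 7*k
49340 + Q(V, 1*(4 + x(C(0), 2))) = 49340 + (-49 - 7*(4 - 3)) = 49340 + (-49 - 7) = 49340 - 56 = 49284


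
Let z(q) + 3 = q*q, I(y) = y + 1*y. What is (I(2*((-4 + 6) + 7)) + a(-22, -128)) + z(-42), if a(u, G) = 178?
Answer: 1975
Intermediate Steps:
I(y) = 2*y (I(y) = y + y = 2*y)
z(q) = -3 + q² (z(q) = -3 + q*q = -3 + q²)
(I(2*((-4 + 6) + 7)) + a(-22, -128)) + z(-42) = (2*(2*((-4 + 6) + 7)) + 178) + (-3 + (-42)²) = (2*(2*(2 + 7)) + 178) + (-3 + 1764) = (2*(2*9) + 178) + 1761 = (2*18 + 178) + 1761 = (36 + 178) + 1761 = 214 + 1761 = 1975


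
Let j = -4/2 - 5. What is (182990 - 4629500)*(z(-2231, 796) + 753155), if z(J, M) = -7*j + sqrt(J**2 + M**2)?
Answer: -3349129118040 - 4446510*sqrt(5610977) ≈ -3.3597e+12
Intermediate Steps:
j = -7 (j = -4*1/2 - 5 = -2 - 5 = -7)
z(J, M) = 49 + sqrt(J**2 + M**2) (z(J, M) = -7*(-7) + sqrt(J**2 + M**2) = 49 + sqrt(J**2 + M**2))
(182990 - 4629500)*(z(-2231, 796) + 753155) = (182990 - 4629500)*((49 + sqrt((-2231)**2 + 796**2)) + 753155) = -4446510*((49 + sqrt(4977361 + 633616)) + 753155) = -4446510*((49 + sqrt(5610977)) + 753155) = -4446510*(753204 + sqrt(5610977)) = -3349129118040 - 4446510*sqrt(5610977)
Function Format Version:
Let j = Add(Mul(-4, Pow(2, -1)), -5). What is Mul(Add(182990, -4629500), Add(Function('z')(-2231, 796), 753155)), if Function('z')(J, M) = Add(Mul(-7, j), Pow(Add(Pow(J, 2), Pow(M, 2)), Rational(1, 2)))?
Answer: Add(-3349129118040, Mul(-4446510, Pow(5610977, Rational(1, 2)))) ≈ -3.3597e+12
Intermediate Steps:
j = -7 (j = Add(Mul(-4, Rational(1, 2)), -5) = Add(-2, -5) = -7)
Function('z')(J, M) = Add(49, Pow(Add(Pow(J, 2), Pow(M, 2)), Rational(1, 2))) (Function('z')(J, M) = Add(Mul(-7, -7), Pow(Add(Pow(J, 2), Pow(M, 2)), Rational(1, 2))) = Add(49, Pow(Add(Pow(J, 2), Pow(M, 2)), Rational(1, 2))))
Mul(Add(182990, -4629500), Add(Function('z')(-2231, 796), 753155)) = Mul(Add(182990, -4629500), Add(Add(49, Pow(Add(Pow(-2231, 2), Pow(796, 2)), Rational(1, 2))), 753155)) = Mul(-4446510, Add(Add(49, Pow(Add(4977361, 633616), Rational(1, 2))), 753155)) = Mul(-4446510, Add(Add(49, Pow(5610977, Rational(1, 2))), 753155)) = Mul(-4446510, Add(753204, Pow(5610977, Rational(1, 2)))) = Add(-3349129118040, Mul(-4446510, Pow(5610977, Rational(1, 2))))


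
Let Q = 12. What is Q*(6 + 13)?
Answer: 228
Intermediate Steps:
Q*(6 + 13) = 12*(6 + 13) = 12*19 = 228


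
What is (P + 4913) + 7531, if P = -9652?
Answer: 2792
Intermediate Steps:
(P + 4913) + 7531 = (-9652 + 4913) + 7531 = -4739 + 7531 = 2792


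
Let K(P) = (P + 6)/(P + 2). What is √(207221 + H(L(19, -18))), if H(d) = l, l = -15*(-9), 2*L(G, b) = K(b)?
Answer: 2*√51839 ≈ 455.36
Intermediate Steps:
K(P) = (6 + P)/(2 + P)
L(G, b) = (6 + b)/(2*(2 + b)) (L(G, b) = ((6 + b)/(2 + b))/2 = (6 + b)/(2*(2 + b)))
l = 135
H(d) = 135
√(207221 + H(L(19, -18))) = √(207221 + 135) = √207356 = 2*√51839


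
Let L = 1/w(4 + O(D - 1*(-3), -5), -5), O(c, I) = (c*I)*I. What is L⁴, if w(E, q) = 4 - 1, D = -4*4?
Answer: 1/81 ≈ 0.012346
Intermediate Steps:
D = -16
O(c, I) = c*I² (O(c, I) = (I*c)*I = c*I²)
w(E, q) = 3
L = ⅓ (L = 1/3 = ⅓ ≈ 0.33333)
L⁴ = (⅓)⁴ = 1/81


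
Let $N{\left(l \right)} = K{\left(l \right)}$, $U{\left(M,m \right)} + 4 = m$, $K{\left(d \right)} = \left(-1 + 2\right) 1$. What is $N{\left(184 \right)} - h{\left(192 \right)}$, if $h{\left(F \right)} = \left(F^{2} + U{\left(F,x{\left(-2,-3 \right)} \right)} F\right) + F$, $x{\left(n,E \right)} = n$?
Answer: $-35903$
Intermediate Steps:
$K{\left(d \right)} = 1$ ($K{\left(d \right)} = 1 \cdot 1 = 1$)
$U{\left(M,m \right)} = -4 + m$
$h{\left(F \right)} = F^{2} - 5 F$ ($h{\left(F \right)} = \left(F^{2} + \left(-4 - 2\right) F\right) + F = \left(F^{2} - 6 F\right) + F = F^{2} - 5 F$)
$N{\left(l \right)} = 1$
$N{\left(184 \right)} - h{\left(192 \right)} = 1 - 192 \left(-5 + 192\right) = 1 - 192 \cdot 187 = 1 - 35904 = -35903$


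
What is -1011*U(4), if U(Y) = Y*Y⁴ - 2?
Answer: -1033242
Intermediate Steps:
U(Y) = -2 + Y⁵ (U(Y) = Y⁵ - 2 = -2 + Y⁵)
-1011*U(4) = -1011*(-2 + 4⁵) = -1011*(-2 + 1024) = -1011*1022 = -1033242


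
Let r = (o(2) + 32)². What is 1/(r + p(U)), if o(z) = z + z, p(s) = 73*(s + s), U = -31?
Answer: -1/3230 ≈ -0.00030960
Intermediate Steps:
p(s) = 146*s (p(s) = 73*(2*s) = 146*s)
o(z) = 2*z
r = 1296 (r = (2*2 + 32)² = (4 + 32)² = 36² = 1296)
1/(r + p(U)) = 1/(1296 + 146*(-31)) = 1/(1296 - 4526) = 1/(-3230) = -1/3230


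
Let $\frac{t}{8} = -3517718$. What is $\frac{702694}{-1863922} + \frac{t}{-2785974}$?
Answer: $\frac{12624082136503}{1298209557507} \approx 9.7242$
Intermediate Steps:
$t = -28141744$ ($t = 8 \left(-3517718\right) = -28141744$)
$\frac{702694}{-1863922} + \frac{t}{-2785974} = \frac{702694}{-1863922} - \frac{28141744}{-2785974} = 702694 \left(- \frac{1}{1863922}\right) - - \frac{14070872}{1392987} = - \frac{351347}{931961} + \frac{14070872}{1392987} = \frac{12624082136503}{1298209557507}$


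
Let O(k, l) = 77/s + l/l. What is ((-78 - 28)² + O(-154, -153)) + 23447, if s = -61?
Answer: 2115647/61 ≈ 34683.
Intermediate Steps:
O(k, l) = -16/61 (O(k, l) = 77/(-61) + l/l = 77*(-1/61) + 1 = -77/61 + 1 = -16/61)
((-78 - 28)² + O(-154, -153)) + 23447 = ((-78 - 28)² - 16/61) + 23447 = ((-106)² - 16/61) + 23447 = (11236 - 16/61) + 23447 = 685380/61 + 23447 = 2115647/61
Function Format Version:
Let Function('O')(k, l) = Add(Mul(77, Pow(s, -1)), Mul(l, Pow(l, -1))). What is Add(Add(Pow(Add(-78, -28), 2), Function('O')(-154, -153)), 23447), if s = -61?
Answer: Rational(2115647, 61) ≈ 34683.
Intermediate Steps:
Function('O')(k, l) = Rational(-16, 61) (Function('O')(k, l) = Add(Mul(77, Pow(-61, -1)), Mul(l, Pow(l, -1))) = Add(Mul(77, Rational(-1, 61)), 1) = Add(Rational(-77, 61), 1) = Rational(-16, 61))
Add(Add(Pow(Add(-78, -28), 2), Function('O')(-154, -153)), 23447) = Add(Add(Pow(Add(-78, -28), 2), Rational(-16, 61)), 23447) = Add(Add(Pow(-106, 2), Rational(-16, 61)), 23447) = Add(Add(11236, Rational(-16, 61)), 23447) = Add(Rational(685380, 61), 23447) = Rational(2115647, 61)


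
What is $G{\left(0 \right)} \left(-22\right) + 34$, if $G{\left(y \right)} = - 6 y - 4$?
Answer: $122$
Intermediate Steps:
$G{\left(y \right)} = -4 - 6 y$ ($G{\left(y \right)} = - 6 y - 4 = -4 - 6 y$)
$G{\left(0 \right)} \left(-22\right) + 34 = \left(-4 - 0\right) \left(-22\right) + 34 = \left(-4 + 0\right) \left(-22\right) + 34 = \left(-4\right) \left(-22\right) + 34 = 88 + 34 = 122$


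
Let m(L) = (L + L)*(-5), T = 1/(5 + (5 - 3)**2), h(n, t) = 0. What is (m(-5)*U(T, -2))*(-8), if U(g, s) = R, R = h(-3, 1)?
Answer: 0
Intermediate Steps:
R = 0
T = 1/9 (T = 1/(5 + 2**2) = 1/(5 + 4) = 1/9 ≈ 0.11111)
U(g, s) = 0
m(L) = -10*L (m(L) = (2*L)*(-5) = -10*L)
(m(-5)*U(T, -2))*(-8) = (-10*(-5)*0)*(-8) = (50*0)*(-8) = 0*(-8) = 0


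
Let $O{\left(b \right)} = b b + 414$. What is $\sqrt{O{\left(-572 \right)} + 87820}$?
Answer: $\sqrt{415418} \approx 644.53$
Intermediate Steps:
$O{\left(b \right)} = 414 + b^{2}$ ($O{\left(b \right)} = b^{2} + 414 = 414 + b^{2}$)
$\sqrt{O{\left(-572 \right)} + 87820} = \sqrt{\left(414 + \left(-572\right)^{2}\right) + 87820} = \sqrt{\left(414 + 327184\right) + 87820} = \sqrt{327598 + 87820} = \sqrt{415418}$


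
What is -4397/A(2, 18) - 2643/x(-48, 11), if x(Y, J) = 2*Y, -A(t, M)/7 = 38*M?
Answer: 1089733/38304 ≈ 28.450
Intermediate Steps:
A(t, M) = -266*M
-4397/A(2, 18) - 2643/x(-48, 11) = -4397/((-266*18)) - 2643/(2*(-48)) = -4397/(-4788) - 2643/(-96) = -4397*(-1/4788) - 2643*(-1/96) = 4397/4788 + 881/32 = 1089733/38304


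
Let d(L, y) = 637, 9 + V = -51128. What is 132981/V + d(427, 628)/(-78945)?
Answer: -10530759314/4037010465 ≈ -2.6086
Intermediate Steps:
V = -51137 (V = -9 - 51128 = -51137)
132981/V + d(427, 628)/(-78945) = 132981/(-51137) + 637/(-78945) = 132981*(-1/51137) + 637*(-1/78945) = -132981/51137 - 637/78945 = -10530759314/4037010465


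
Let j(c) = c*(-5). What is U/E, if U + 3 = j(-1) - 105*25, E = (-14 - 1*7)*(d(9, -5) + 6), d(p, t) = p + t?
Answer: 2623/210 ≈ 12.490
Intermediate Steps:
j(c) = -5*c
E = -210 (E = (-14 - 1*7)*((9 - 5) + 6) = (-14 - 7)*(4 + 6) = -21*10 = -210)
U = -2623 (U = -3 + (-5*(-1) - 105*25) = -3 + (5 - 2625) = -3 - 2620 = -2623)
U/E = -2623/(-210) = -2623*(-1/210) = 2623/210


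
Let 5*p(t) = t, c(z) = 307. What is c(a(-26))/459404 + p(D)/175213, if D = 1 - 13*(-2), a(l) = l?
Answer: 281355863/402467765260 ≈ 0.00069908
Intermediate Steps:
D = 27 (D = 1 + 26 = 27)
p(t) = t/5
c(a(-26))/459404 + p(D)/175213 = 307/459404 + ((⅕)*27)/175213 = 307*(1/459404) + (27/5)*(1/175213) = 307/459404 + 27/876065 = 281355863/402467765260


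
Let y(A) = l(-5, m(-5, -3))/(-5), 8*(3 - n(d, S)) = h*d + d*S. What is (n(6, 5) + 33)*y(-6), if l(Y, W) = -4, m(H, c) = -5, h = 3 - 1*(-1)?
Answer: 117/5 ≈ 23.400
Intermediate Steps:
h = 4 (h = 3 + 1 = 4)
n(d, S) = 3 - d/2 - S*d/8 (n(d, S) = 3 - (4*d + d*S)/8 = 3 - (4*d + S*d)/8 = 3 + (-d/2 - S*d/8) = 3 - d/2 - S*d/8)
y(A) = 4/5 (y(A) = -4/(-5) = -4*(-1/5) = 4/5)
(n(6, 5) + 33)*y(-6) = ((3 - 1/2*6 - 1/8*5*6) + 33)*(4/5) = ((3 - 3 - 15/4) + 33)*(4/5) = (-15/4 + 33)*(4/5) = (117/4)*(4/5) = 117/5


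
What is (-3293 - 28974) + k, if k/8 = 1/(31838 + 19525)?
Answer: -1657329913/51363 ≈ -32267.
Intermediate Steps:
k = 8/51363 (k = 8/(31838 + 19525) = 8/51363 ≈ 0.00015575)
(-3293 - 28974) + k = (-3293 - 28974) + 8/51363 = -32267 + 8/51363 = -1657329913/51363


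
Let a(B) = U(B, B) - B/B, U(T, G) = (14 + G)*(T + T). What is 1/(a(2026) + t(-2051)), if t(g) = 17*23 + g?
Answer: 1/8264419 ≈ 1.2100e-7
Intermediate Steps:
U(T, G) = 2*T*(14 + G) (U(T, G) = (14 + G)*(2*T) = 2*T*(14 + G))
t(g) = 391 + g
a(B) = -1 + 2*B*(14 + B) (a(B) = 2*B*(14 + B) - B/B = 2*B*(14 + B) - 1*1 = 2*B*(14 + B) - 1 = -1 + 2*B*(14 + B))
1/(a(2026) + t(-2051)) = 1/((-1 + 2*2026*(14 + 2026)) + (391 - 2051)) = 1/((-1 + 2*2026*2040) - 1660) = 1/((-1 + 8266080) - 1660) = 1/(8266079 - 1660) = 1/8264419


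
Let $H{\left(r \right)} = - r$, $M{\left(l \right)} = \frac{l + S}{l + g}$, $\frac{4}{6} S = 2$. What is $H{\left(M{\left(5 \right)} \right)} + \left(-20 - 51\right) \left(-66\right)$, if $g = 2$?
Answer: $\frac{32794}{7} \approx 4684.9$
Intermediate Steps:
$S = 3$ ($S = \frac{3}{2} \cdot 2 = 3$)
$M{\left(l \right)} = \frac{3 + l}{2 + l}$ ($M{\left(l \right)} = \frac{l + 3}{l + 2} = \frac{3 + l}{2 + l}$)
$H{\left(M{\left(5 \right)} \right)} + \left(-20 - 51\right) \left(-66\right) = - \frac{3 + 5}{2 + 5} + \left(-20 - 51\right) \left(-66\right) = - \frac{8}{7} + \left(-20 - 51\right) \left(-66\right) = - \frac{8}{7} - -4686 = \left(-1\right) \frac{8}{7} + 4686 = - \frac{8}{7} + 4686 = \frac{32794}{7}$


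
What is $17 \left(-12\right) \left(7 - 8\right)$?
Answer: $204$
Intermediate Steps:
$17 \left(-12\right) \left(7 - 8\right) = \left(-204\right) \left(-1\right) = 204$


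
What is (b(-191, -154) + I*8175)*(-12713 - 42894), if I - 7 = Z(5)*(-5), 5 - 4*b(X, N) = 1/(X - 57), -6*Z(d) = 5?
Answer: -5035683228687/992 ≈ -5.0763e+9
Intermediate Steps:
Z(d) = -⅚ (Z(d) = -⅙*5 = -⅚)
b(X, N) = 5/4 - 1/(4*(-57 + X)) (b(X, N) = 5/4 - 1/(4*(X - 57)) = 5/4 - 1/(4*(-57 + X)))
I = 67/6 (I = 7 - ⅚*(-5) = 7 + 25/6 = 67/6 ≈ 11.167)
(b(-191, -154) + I*8175)*(-12713 - 42894) = ((-286 + 5*(-191))/(4*(-57 - 191)) + (67/6)*8175)*(-12713 - 42894) = ((¼)*(-286 - 955)/(-248) + 182575/2)*(-55607) = ((¼)*(-1/248)*(-1241) + 182575/2)*(-55607) = (1241/992 + 182575/2)*(-55607) = (90558441/992)*(-55607) = -5035683228687/992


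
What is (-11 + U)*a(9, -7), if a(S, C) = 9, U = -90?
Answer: -909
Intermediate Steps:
(-11 + U)*a(9, -7) = (-11 - 90)*9 = -101*9 = -909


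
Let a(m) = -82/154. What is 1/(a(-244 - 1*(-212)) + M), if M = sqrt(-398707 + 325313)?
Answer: -3157/435154707 - 5929*I*sqrt(73394)/435154707 ≈ -7.2549e-6 - 0.0036912*I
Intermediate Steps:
a(m) = -41/77 (a(m) = -82*1/154 = -41/77)
M = I*sqrt(73394) (M = sqrt(-73394) = I*sqrt(73394) ≈ 270.91*I)
1/(a(-244 - 1*(-212)) + M) = 1/(-41/77 + I*sqrt(73394))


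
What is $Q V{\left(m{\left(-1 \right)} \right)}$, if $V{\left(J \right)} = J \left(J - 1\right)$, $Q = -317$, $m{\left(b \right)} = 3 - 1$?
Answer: $-634$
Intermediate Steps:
$m{\left(b \right)} = 2$
$V{\left(J \right)} = J \left(-1 + J\right)$
$Q V{\left(m{\left(-1 \right)} \right)} = - 317 \cdot 2 \left(-1 + 2\right) = - 317 \cdot 2 \cdot 1 = \left(-317\right) 2 = -634$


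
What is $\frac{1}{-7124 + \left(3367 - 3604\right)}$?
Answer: $- \frac{1}{7361} \approx -0.00013585$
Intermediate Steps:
$\frac{1}{-7124 + \left(3367 - 3604\right)} = \frac{1}{-7124 - 237} = \frac{1}{-7361} = - \frac{1}{7361}$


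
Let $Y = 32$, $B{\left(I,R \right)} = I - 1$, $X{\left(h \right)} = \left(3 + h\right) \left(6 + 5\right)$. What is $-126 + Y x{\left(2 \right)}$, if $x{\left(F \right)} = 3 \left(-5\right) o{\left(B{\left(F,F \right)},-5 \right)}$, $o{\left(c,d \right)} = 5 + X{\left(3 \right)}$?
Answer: $-34206$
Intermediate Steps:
$X{\left(h \right)} = 33 + 11 h$ ($X{\left(h \right)} = \left(3 + h\right) 11 = 33 + 11 h$)
$B{\left(I,R \right)} = -1 + I$
$o{\left(c,d \right)} = 71$ ($o{\left(c,d \right)} = 5 + \left(33 + 11 \cdot 3\right) = 5 + \left(33 + 33\right) = 5 + 66 = 71$)
$x{\left(F \right)} = -1065$ ($x{\left(F \right)} = 3 \left(-5\right) 71 = \left(-15\right) 71 = -1065$)
$-126 + Y x{\left(2 \right)} = -126 + 32 \left(-1065\right) = -126 - 34080 = -34206$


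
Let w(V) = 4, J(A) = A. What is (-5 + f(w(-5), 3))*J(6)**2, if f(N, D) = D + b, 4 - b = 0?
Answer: 72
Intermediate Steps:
b = 4 (b = 4 - 1*0 = 4 + 0 = 4)
f(N, D) = 4 + D (f(N, D) = D + 4 = 4 + D)
(-5 + f(w(-5), 3))*J(6)**2 = (-5 + (4 + 3))*6**2 = (-5 + 7)*36 = 2*36 = 72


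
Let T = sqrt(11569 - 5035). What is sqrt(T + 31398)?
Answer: sqrt(31398 + 33*sqrt(6)) ≈ 177.42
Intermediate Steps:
T = 33*sqrt(6) (T = sqrt(6534) = 33*sqrt(6) ≈ 80.833)
sqrt(T + 31398) = sqrt(33*sqrt(6) + 31398) = sqrt(31398 + 33*sqrt(6))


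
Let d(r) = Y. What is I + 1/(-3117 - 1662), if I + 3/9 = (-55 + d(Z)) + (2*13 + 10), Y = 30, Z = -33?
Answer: 50975/4779 ≈ 10.666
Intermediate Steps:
d(r) = 30
I = 32/3 (I = -1/3 + ((-55 + 30) + (2*13 + 10)) = -1/3 + (-25 + (26 + 10)) = -1/3 + (-25 + 36) = -1/3 + 11 = 32/3 ≈ 10.667)
I + 1/(-3117 - 1662) = 32/3 + 1/(-3117 - 1662) = 32/3 + 1/(-4779) = 32/3 - 1/4779 = 50975/4779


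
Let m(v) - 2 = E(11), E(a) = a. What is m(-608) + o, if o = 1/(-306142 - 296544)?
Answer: 7834917/602686 ≈ 13.000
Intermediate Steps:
o = -1/602686 (o = 1/(-602686) = -1/602686 ≈ -1.6592e-6)
m(v) = 13 (m(v) = 2 + 11 = 13)
m(-608) + o = 13 - 1/602686 = 7834917/602686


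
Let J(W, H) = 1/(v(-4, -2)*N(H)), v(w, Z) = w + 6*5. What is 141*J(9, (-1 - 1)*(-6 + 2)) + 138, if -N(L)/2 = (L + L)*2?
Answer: 229491/1664 ≈ 137.92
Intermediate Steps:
v(w, Z) = 30 + w (v(w, Z) = w + 30 = 30 + w)
N(L) = -8*L (N(L) = -2*(L + L)*2 = -2*2*L*2 = -8*L)
J(W, H) = -1/(208*H) (J(W, H) = 1/((30 - 4)*(-8*H)) = 1/(26*(-8*H)) = 1/(-208*H) = -1/(208*H))
141*J(9, (-1 - 1)*(-6 + 2)) + 138 = 141*(-1/((-1 - 1)*(-6 + 2))/208) + 138 = 141*(-1/(208*((-2*(-4))))) + 138 = 141*(-1/208/8) + 138 = 141*(-1/208*⅛) + 138 = 141*(-1/1664) + 138 = -141/1664 + 138 = 229491/1664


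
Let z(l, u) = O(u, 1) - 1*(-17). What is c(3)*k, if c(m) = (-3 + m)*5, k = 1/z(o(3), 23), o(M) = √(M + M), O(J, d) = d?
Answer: 0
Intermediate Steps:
o(M) = √2*√M (o(M) = √(2*M) = √2*√M)
z(l, u) = 18 (z(l, u) = 1 - 1*(-17) = 1 + 17 = 18)
k = 1/18 ≈ 0.055556
c(m) = -15 + 5*m
c(3)*k = (-15 + 5*3)*(1/18) = (-15 + 15)*(1/18) = 0*(1/18) = 0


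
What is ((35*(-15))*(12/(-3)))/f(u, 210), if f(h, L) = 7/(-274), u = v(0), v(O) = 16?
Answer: -82200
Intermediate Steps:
u = 16
f(h, L) = -7/274 (f(h, L) = 7*(-1/274) = -7/274)
((35*(-15))*(12/(-3)))/f(u, 210) = ((35*(-15))*(12/(-3)))/(-7/274) = -6300*(-1)/3*(-274/7) = -525*(-4)*(-274/7) = 2100*(-274/7) = -82200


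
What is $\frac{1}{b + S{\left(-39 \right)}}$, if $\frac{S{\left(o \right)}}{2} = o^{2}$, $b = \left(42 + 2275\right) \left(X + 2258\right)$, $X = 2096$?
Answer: $\frac{1}{10091260} \approx 9.9096 \cdot 10^{-8}$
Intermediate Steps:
$b = 10088218$ ($b = \left(42 + 2275\right) \left(2096 + 2258\right) = 2317 \cdot 4354 = 10088218$)
$S{\left(o \right)} = 2 o^{2}$
$\frac{1}{b + S{\left(-39 \right)}} = \frac{1}{10088218 + 2 \left(-39\right)^{2}} = \frac{1}{10088218 + 2 \cdot 1521} = \frac{1}{10088218 + 3042} = \frac{1}{10091260}$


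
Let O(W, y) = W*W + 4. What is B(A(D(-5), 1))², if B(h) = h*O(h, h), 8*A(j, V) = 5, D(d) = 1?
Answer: 1974025/262144 ≈ 7.5303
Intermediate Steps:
A(j, V) = 5/8 (A(j, V) = (⅛)*5 = 5/8)
O(W, y) = 4 + W² (O(W, y) = W² + 4 = 4 + W²)
B(h) = h*(4 + h²)
B(A(D(-5), 1))² = (5*(4 + (5/8)²)/8)² = (5*(4 + 25/64)/8)² = ((5/8)*(281/64))² = (1405/512)² = 1974025/262144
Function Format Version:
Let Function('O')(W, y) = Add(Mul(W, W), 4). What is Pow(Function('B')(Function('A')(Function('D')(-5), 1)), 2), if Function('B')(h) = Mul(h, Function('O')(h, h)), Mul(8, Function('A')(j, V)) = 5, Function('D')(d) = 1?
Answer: Rational(1974025, 262144) ≈ 7.5303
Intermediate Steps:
Function('A')(j, V) = Rational(5, 8) (Function('A')(j, V) = Mul(Rational(1, 8), 5) = Rational(5, 8))
Function('O')(W, y) = Add(4, Pow(W, 2)) (Function('O')(W, y) = Add(Pow(W, 2), 4) = Add(4, Pow(W, 2)))
Function('B')(h) = Mul(h, Add(4, Pow(h, 2)))
Pow(Function('B')(Function('A')(Function('D')(-5), 1)), 2) = Pow(Mul(Rational(5, 8), Add(4, Pow(Rational(5, 8), 2))), 2) = Pow(Mul(Rational(5, 8), Add(4, Rational(25, 64))), 2) = Pow(Mul(Rational(5, 8), Rational(281, 64)), 2) = Pow(Rational(1405, 512), 2) = Rational(1974025, 262144)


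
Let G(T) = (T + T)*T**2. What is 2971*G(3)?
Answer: 160434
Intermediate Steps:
G(T) = 2*T**3 (G(T) = (2*T)*T**2 = 2*T**3)
2971*G(3) = 2971*(2*3**3) = 2971*(2*27) = 2971*54 = 160434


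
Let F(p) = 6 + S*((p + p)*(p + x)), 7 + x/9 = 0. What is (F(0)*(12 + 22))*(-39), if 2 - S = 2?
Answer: -7956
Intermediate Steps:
x = -63 (x = -63 + 9*0 = -63 + 0 = -63)
S = 0 (S = 2 - 1*2 = 2 - 2 = 0)
F(p) = 6 (F(p) = 6 + 0*((p + p)*(p - 63)) = 6 + 0*((2*p)*(-63 + p)) = 6 + 0*(2*p*(-63 + p)) = 6 + 0 = 6)
(F(0)*(12 + 22))*(-39) = (6*(12 + 22))*(-39) = (6*34)*(-39) = 204*(-39) = -7956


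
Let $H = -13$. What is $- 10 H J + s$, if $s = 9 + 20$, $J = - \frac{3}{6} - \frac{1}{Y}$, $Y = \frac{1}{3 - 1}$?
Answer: $-296$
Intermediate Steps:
$Y = \frac{1}{2} \approx 0.5$
$J = - \frac{5}{2}$ ($J = - \frac{3}{6} - \frac{1}{\frac{1}{2}} = \left(-3\right) \frac{1}{6} - 2 = - \frac{1}{2} - 2 = - \frac{5}{2} \approx -2.5$)
$s = 29$
$- 10 H J + s = - 10 \left(\left(-13\right) \left(- \frac{5}{2}\right)\right) + 29 = \left(-10\right) \frac{65}{2} + 29 = -325 + 29 = -296$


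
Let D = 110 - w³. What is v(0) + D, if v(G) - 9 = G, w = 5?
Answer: -6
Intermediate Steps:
v(G) = 9 + G
D = -15 (D = 110 - 1*5³ = 110 - 1*125 = 110 - 125 = -15)
v(0) + D = (9 + 0) - 15 = 9 - 15 = -6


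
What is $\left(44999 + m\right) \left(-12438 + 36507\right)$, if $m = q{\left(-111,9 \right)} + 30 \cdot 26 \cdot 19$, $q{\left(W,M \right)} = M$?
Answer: $1440000132$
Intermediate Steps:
$m = 14829$ ($m = 9 + 30 \cdot 26 \cdot 19 = 9 + 780 \cdot 19 = 9 + 14820 = 14829$)
$\left(44999 + m\right) \left(-12438 + 36507\right) = \left(44999 + 14829\right) \left(-12438 + 36507\right) = 59828 \cdot 24069 = 1440000132$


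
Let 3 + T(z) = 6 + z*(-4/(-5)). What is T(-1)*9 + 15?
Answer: 174/5 ≈ 34.800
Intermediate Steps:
T(z) = 3 + 4*z/5 (T(z) = -3 + (6 + z*(-4/(-5))) = -3 + (6 + z*(-4*(-⅕))) = -3 + (6 + z*(⅘)) = -3 + (6 + 4*z/5) = 3 + 4*z/5)
T(-1)*9 + 15 = (3 + (⅘)*(-1))*9 + 15 = (3 - ⅘)*9 + 15 = (11/5)*9 + 15 = 99/5 + 15 = 174/5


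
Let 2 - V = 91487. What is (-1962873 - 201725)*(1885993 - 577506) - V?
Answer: -2832348251741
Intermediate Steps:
V = -91485 (V = 2 - 1*91487 = 2 - 91487 = -91485)
(-1962873 - 201725)*(1885993 - 577506) - V = (-1962873 - 201725)*(1885993 - 577506) - 1*(-91485) = -2164598*1308487 + 91485 = -2832348343226 + 91485 = -2832348251741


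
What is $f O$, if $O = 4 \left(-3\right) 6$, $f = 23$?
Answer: $-1656$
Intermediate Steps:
$O = -72$ ($O = \left(-12\right) 6 = -72$)
$f O = 23 \left(-72\right) = -1656$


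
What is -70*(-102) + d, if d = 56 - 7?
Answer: 7189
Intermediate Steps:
d = 49
-70*(-102) + d = -70*(-102) + 49 = 7140 + 49 = 7189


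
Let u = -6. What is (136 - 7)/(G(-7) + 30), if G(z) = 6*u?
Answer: -43/2 ≈ -21.500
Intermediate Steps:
G(z) = -36 (G(z) = 6*(-6) = -36)
(136 - 7)/(G(-7) + 30) = (136 - 7)/(-36 + 30) = 129/(-6) = 129*(-1/6) = -43/2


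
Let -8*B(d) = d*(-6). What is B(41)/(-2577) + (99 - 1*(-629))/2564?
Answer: 599071/2202476 ≈ 0.27200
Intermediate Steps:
B(d) = 3*d/4 (B(d) = -d*(-6)/8 = -(-3)*d/4 = 3*d/4)
B(41)/(-2577) + (99 - 1*(-629))/2564 = ((3/4)*41)/(-2577) + (99 - 1*(-629))/2564 = (123/4)*(-1/2577) + (99 + 629)*(1/2564) = -41/3436 + 728*(1/2564) = -41/3436 + 182/641 = 599071/2202476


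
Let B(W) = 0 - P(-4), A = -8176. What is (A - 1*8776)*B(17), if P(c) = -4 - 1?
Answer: -84760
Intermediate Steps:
P(c) = -5
B(W) = 5 (B(W) = 0 - 1*(-5) = 0 + 5 = 5)
(A - 1*8776)*B(17) = (-8176 - 1*8776)*5 = (-8176 - 8776)*5 = -16952*5 = -84760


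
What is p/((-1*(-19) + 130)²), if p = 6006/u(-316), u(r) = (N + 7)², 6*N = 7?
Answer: 30888/7614943 ≈ 0.0040562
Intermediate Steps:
N = 7/6 (N = (⅙)*7 = 7/6 ≈ 1.1667)
u(r) = 2401/36 (u(r) = (7/6 + 7)² = (49/6)² = 2401/36)
p = 30888/343 (p = 6006/(2401/36) = 6006*(36/2401) = 30888/343 ≈ 90.052)
p/((-1*(-19) + 130)²) = 30888/(343*((-1*(-19) + 130)²)) = 30888/(343*((19 + 130)²)) = 30888/(343*(149²)) = (30888/343)/22201 = (30888/343)*(1/22201) = 30888/7614943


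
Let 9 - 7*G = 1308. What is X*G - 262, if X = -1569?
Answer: 2036297/7 ≈ 2.9090e+5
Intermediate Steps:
G = -1299/7 (G = 9/7 - ⅐*1308 = 9/7 - 1308/7 = -1299/7 ≈ -185.57)
X*G - 262 = -1569*(-1299/7) - 262 = 2038131/7 - 262 = 2036297/7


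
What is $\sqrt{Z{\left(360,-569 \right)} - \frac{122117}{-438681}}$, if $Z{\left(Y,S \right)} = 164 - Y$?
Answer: $\frac{i \sqrt{37664869465479}}{438681} \approx 13.99 i$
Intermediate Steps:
$\sqrt{Z{\left(360,-569 \right)} - \frac{122117}{-438681}} = \sqrt{\left(164 - 360\right) - \frac{122117}{-438681}} = \sqrt{\left(164 - 360\right) - - \frac{122117}{438681}} = \sqrt{-196 + \frac{122117}{438681}} = \sqrt{- \frac{85859359}{438681}} = \frac{i \sqrt{37664869465479}}{438681}$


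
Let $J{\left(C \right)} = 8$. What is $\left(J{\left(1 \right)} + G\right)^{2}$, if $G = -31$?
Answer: $529$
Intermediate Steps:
$\left(J{\left(1 \right)} + G\right)^{2} = \left(8 - 31\right)^{2} = \left(-23\right)^{2} = 529$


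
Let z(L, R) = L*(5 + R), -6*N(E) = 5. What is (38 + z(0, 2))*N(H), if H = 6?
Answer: -95/3 ≈ -31.667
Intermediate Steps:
N(E) = -⅚ (N(E) = -⅙*5 = -⅚)
(38 + z(0, 2))*N(H) = (38 + 0*(5 + 2))*(-⅚) = (38 + 0*7)*(-⅚) = (38 + 0)*(-⅚) = 38*(-⅚) = -95/3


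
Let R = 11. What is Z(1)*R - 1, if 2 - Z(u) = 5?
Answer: -34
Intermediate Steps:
Z(u) = -3 (Z(u) = 2 - 1*5 = 2 - 5 = -3)
Z(1)*R - 1 = -3*11 - 1 = -33 - 1 = -34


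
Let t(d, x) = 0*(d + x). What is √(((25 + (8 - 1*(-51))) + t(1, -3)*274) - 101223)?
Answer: I*√101139 ≈ 318.02*I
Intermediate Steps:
t(d, x) = 0
√(((25 + (8 - 1*(-51))) + t(1, -3)*274) - 101223) = √(((25 + (8 - 1*(-51))) + 0*274) - 101223) = √(((25 + (8 + 51)) + 0) - 101223) = √(((25 + 59) + 0) - 101223) = √((84 + 0) - 101223) = √(84 - 101223) = √(-101139) = I*√101139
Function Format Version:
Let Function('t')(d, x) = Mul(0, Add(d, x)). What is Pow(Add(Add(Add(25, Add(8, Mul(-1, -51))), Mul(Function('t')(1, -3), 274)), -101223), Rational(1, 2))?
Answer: Mul(I, Pow(101139, Rational(1, 2))) ≈ Mul(318.02, I)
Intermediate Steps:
Function('t')(d, x) = 0
Pow(Add(Add(Add(25, Add(8, Mul(-1, -51))), Mul(Function('t')(1, -3), 274)), -101223), Rational(1, 2)) = Pow(Add(Add(Add(25, Add(8, Mul(-1, -51))), Mul(0, 274)), -101223), Rational(1, 2)) = Pow(Add(Add(Add(25, Add(8, 51)), 0), -101223), Rational(1, 2)) = Pow(Add(Add(Add(25, 59), 0), -101223), Rational(1, 2)) = Pow(Add(Add(84, 0), -101223), Rational(1, 2)) = Pow(Add(84, -101223), Rational(1, 2)) = Pow(-101139, Rational(1, 2)) = Mul(I, Pow(101139, Rational(1, 2)))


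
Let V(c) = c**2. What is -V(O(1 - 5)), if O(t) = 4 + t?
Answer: 0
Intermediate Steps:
-V(O(1 - 5)) = -(4 + (1 - 5))**2 = -(4 - 4)**2 = -1*0**2 = -1*0 = 0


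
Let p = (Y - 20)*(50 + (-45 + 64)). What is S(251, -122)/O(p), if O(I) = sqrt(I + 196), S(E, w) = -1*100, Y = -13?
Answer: 100*I*sqrt(2081)/2081 ≈ 2.1921*I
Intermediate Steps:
S(E, w) = -100
p = -2277 (p = (-13 - 20)*(50 + (-45 + 64)) = -33*(50 + 19) = -33*69 = -2277)
O(I) = sqrt(196 + I)
S(251, -122)/O(p) = -100/sqrt(196 - 2277) = -100*(-I*sqrt(2081)/2081) = -(-100)*I*sqrt(2081)/2081 = 100*I*sqrt(2081)/2081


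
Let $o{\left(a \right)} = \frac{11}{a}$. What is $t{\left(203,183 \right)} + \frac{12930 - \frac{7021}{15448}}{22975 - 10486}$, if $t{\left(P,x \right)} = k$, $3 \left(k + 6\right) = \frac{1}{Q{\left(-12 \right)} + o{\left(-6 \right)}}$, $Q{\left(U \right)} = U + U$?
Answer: $- \frac{148851806159}{29904161160} \approx -4.9776$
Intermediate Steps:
$Q{\left(U \right)} = 2 U$
$k = - \frac{932}{155}$ ($k = -6 + \frac{1}{3 \left(2 \left(-12\right) + \frac{11}{-6}\right)} = -6 + \frac{1}{3 \left(-24 + 11 \left(- \frac{1}{6}\right)\right)} = -6 + \frac{1}{3 \left(-24 - \frac{11}{6}\right)} = -6 + \frac{1}{3 \left(- \frac{155}{6}\right)} = -6 + \frac{1}{3} \left(- \frac{6}{155}\right) = -6 - \frac{2}{155} = - \frac{932}{155} \approx -6.0129$)
$t{\left(P,x \right)} = - \frac{932}{155}$
$t{\left(203,183 \right)} + \frac{12930 - \frac{7021}{15448}}{22975 - 10486} = - \frac{932}{155} + \frac{12930 - \frac{7021}{15448}}{22975 - 10486} = - \frac{932}{155} + \frac{12930 - \frac{7021}{15448}}{12489} = - \frac{932}{155} + \left(12930 - \frac{7021}{15448}\right) \frac{1}{12489} = - \frac{932}{155} + \frac{199735619}{15448} \cdot \frac{1}{12489} = - \frac{932}{155} + \frac{199735619}{192930072} = - \frac{148851806159}{29904161160}$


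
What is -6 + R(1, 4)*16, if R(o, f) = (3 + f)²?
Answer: 778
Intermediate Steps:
-6 + R(1, 4)*16 = -6 + (3 + 4)²*16 = -6 + 7²*16 = -6 + 49*16 = -6 + 784 = 778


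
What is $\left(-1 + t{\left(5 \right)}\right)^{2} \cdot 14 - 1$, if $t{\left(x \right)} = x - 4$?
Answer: $-1$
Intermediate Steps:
$t{\left(x \right)} = -4 + x$
$\left(-1 + t{\left(5 \right)}\right)^{2} \cdot 14 - 1 = \left(-1 + \left(-4 + 5\right)\right)^{2} \cdot 14 - 1 = \left(-1 + 1\right)^{2} \cdot 14 - 1 = 0^{2} \cdot 14 - 1 = 0 \cdot 14 - 1 = 0 - 1 = -1$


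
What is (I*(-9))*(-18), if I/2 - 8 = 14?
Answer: 7128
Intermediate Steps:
I = 44 (I = 16 + 2*14 = 16 + 28 = 44)
(I*(-9))*(-18) = (44*(-9))*(-18) = -396*(-18) = 7128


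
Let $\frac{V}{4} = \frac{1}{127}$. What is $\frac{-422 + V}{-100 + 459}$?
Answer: $- \frac{53590}{45593} \approx -1.1754$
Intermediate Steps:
$V = \frac{4}{127} \approx 0.031496$
$\frac{-422 + V}{-100 + 459} = \frac{-422 + \frac{4}{127}}{-100 + 459} = - \frac{53590}{127 \cdot 359} = \left(- \frac{53590}{127}\right) \frac{1}{359} = - \frac{53590}{45593}$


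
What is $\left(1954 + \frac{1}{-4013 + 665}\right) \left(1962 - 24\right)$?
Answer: $\frac{2113063093}{558} \approx 3.7869 \cdot 10^{6}$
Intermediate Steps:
$\left(1954 + \frac{1}{-4013 + 665}\right) \left(1962 - 24\right) = \left(1954 + \frac{1}{-3348}\right) 1938 = \left(1954 - \frac{1}{3348}\right) 1938 = \frac{6541991}{3348} \cdot 1938 = \frac{2113063093}{558}$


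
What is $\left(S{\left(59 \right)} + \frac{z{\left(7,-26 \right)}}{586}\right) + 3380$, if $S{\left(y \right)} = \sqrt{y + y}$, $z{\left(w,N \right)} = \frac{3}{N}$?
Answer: $\frac{51497677}{15236} + \sqrt{118} \approx 3390.9$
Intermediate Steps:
$S{\left(y \right)} = \sqrt{2} \sqrt{y}$ ($S{\left(y \right)} = \sqrt{2 y} = \sqrt{2} \sqrt{y}$)
$\left(S{\left(59 \right)} + \frac{z{\left(7,-26 \right)}}{586}\right) + 3380 = \left(\sqrt{2} \sqrt{59} + \frac{3 \frac{1}{-26}}{586}\right) + 3380 = \left(\sqrt{118} + 3 \left(- \frac{1}{26}\right) \frac{1}{586}\right) + 3380 = \left(\sqrt{118} - \frac{3}{15236}\right) + 3380 = \left(- \frac{3}{15236} + \sqrt{118}\right) + 3380 = \frac{51497677}{15236} + \sqrt{118}$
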